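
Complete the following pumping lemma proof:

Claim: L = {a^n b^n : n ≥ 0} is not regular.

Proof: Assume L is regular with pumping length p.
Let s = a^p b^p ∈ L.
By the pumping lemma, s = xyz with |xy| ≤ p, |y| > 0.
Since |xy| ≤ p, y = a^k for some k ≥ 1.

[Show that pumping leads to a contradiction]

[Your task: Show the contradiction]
Consider xy²z = a^(p+k) b^p.

Since k ≥ 1, we have p + k > p.
So xy²z has more a's than b's: (p+k) a's vs p b's.
This means xy²z ∉ L because a^n b^n requires equal counts.

This contradicts the pumping lemma which states xy²z ∈ L.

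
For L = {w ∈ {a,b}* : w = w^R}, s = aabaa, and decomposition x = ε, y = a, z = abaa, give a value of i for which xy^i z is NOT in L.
i = 0

xy⁰z = ε · ε · abaa = abaa; abaa reversed is aaba ≠ abaa, so it is not a palindrome and is not in L.
(Other choices also work, e.g. i = 2, 3; only i = 1 is guaranteed to stay in L since xy¹z = s.)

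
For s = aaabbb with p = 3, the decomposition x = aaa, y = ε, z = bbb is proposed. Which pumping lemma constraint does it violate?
Violated: |y| > 0

The decomposition x = aaa, y = ε, z = bbb for s = aaabbb with p = 3
violates the constraint: |y| > 0

|y| = 0, but the pumping lemma requires |y| > 0 (y must be non-empty).

Pumping lemma constraints:
1. xyz = s (decomposition is valid)
2. |xy| ≤ p
3. |y| > 0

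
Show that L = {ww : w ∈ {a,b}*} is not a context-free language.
Assume for contradiction that L is context-free, and let p ≥ 1 be the pumping length given by the pumping lemma for CFLs.
Choose s = a^p b^p a^p b^p. Then s ∈ L (take w = a^p b^p) and |s| = 4p ≥ p.
By the CFL pumping lemma, s = uvxyz for some u, v, x, y, z with |vxy| ≤ p, |vy| ≥ 1, and uv^i xy^i z ∈ L for every i ≥ 0.

Write s as four blocks A₁ B₁ A₂ B₂ with A₁ = A₂ = a^p and B₁ = B₂ = b^p. Since |vxy| ≤ p, the window vxy lies inside at most two adjacent blocks. Take i = 0 and let t = uxz, so |t| = 4p − |vy| with 1 ≤ |vy| ≤ p. If |t| is odd, t ∉ L immediately, so assume |vy| is even (hence |vy| ≥ 2) and |t|/2 = 2p − |vy|/2, which satisfies p ≤ |t|/2 ≤ 2p − 1.

Case 1 (vxy inside A₁B₁): t = a^(p−j) b^(p−l) a^p b^p with j + l = |vy|. The second half of t has length < 2p, so it is a suffix of the trailing a^p b^p and ends in b; the first half is a^(p−j) b^(p−l) a^((j+l)/2), which ends in a because (j+l)/2 ≥ 1. The halves differ, so t ∉ L.

Case 2 (vxy inside B₁A₂, straddling the middle): t = a^p b^(p−j) a^(p−l) b^p with j + l = |vy|. If t = ww, then w is a prefix of t of length ≥ p, so w begins with a^p; and w is a suffix of t of length ≥ p, so w ends with b^p. That forces |w| ≥ 2p, contradicting |w| = |t|/2 ≤ 2p − 1. So t ∉ L.

Case 3 (vxy inside A₂B₂): t = a^p b^p a^(p−j) b^(p−l) with j + l = |vy|. The first half of t is a prefix of a^p b^p, so it begins with a; the second half is b^((j+l)/2) a^(p−j) b^(p−l), which begins with b. The halves differ, so t ∉ L.

In every case uv⁰xy⁰z = uxz ∉ L.

This contradicts the CFL pumping lemma, which requires uv^i xy^i z ∈ L for all i ≥ 0.
Hence L = {ww : w ∈ {a,b}*} is not context-free. ∎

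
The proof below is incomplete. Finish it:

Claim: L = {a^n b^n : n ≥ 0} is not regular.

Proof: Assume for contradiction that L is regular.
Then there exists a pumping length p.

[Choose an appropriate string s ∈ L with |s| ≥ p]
s = a^p b^p

This string is in L (has equal a's and b's) and has length 2p ≥ p.
Any decomposition xyz with |xy| ≤ p means y consists only of a's,
so pumping will unbalance the counts.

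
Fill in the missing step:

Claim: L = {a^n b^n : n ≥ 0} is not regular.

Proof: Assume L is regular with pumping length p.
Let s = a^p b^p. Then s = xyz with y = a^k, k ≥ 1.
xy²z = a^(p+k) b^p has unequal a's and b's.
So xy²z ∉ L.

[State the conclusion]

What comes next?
This contradicts the pumping lemma for regular languages,
which guarantees xy^i z ∈ L for all i ≥ 0.

Since our assumption that L is regular leads to a contradiction,
we conclude that L = {a^n b^n : n ≥ 0} is NOT regular. ∎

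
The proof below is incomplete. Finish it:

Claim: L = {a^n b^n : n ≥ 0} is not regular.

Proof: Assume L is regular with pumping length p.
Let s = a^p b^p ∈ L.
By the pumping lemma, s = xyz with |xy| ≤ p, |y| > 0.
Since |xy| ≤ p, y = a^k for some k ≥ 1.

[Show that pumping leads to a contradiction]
Consider xy²z = a^(p+k) b^p.

Since k ≥ 1, we have p + k > p.
So xy²z has more a's than b's: (p+k) a's vs p b's.
This means xy²z ∉ L because a^n b^n requires equal counts.

This contradicts the pumping lemma which states xy²z ∈ L.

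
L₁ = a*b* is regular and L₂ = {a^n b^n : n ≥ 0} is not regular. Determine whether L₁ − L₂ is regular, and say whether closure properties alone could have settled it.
No — L₁ − L₂ is not regular.

a*b* − {a^n b^n} = {a^n b^m : n ≠ m}. If this were regular, then its complement intersected with a*b*, namely {a^n b^n : n ≥ 0}, would be regular too (closure under complement and intersection) — contradiction. So L₁ − L₂ is not regular.

Note that the bare facts "L₁ regular, L₂ non-regular" do not settle the question by themselves: the closure of regular languages under ∪, ∩, complement and difference applies only when BOTH operands are regular. With a non-regular operand the result can come out regular or non-regular depending on the specific languages, so one has to work out L₁ − L₂ for this particular pair, as above.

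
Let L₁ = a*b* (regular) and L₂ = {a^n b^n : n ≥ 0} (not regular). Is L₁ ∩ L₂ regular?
No — L₁ ∩ L₂ is not regular.

Every string a^n b^n already lies in a*b*, so L₁ ∩ L₂ = {a^n b^n : n ≥ 0} = L₂ itself, which is the standard non-regular language (pump s = a^p b^p).

Note that the bare facts "L₁ regular, L₂ non-regular" do not settle the question by themselves: the closure of regular languages under ∪, ∩, complement and difference applies only when BOTH operands are regular. With a non-regular operand the result can come out regular or non-regular depending on the specific languages, so one has to work out L₁ ∩ L₂ for this particular pair, as above.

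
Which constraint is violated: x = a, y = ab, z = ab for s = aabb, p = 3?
Violated: xyz = s

The decomposition x = a, y = ab, z = ab for s = aabb with p = 3
violates the constraint: xyz = s

xyz = 'a' + 'ab' + 'ab' = 'aabab' ≠ 'aabb' = s. The decomposition doesn't reconstruct s.

Pumping lemma constraints:
1. xyz = s (decomposition is valid)
2. |xy| ≤ p
3. |y| > 0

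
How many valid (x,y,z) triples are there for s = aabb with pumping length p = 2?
3

For s = 'aabb' with pumping length p = 2:

Constraints: |xy| ≤ 2, |y| > 0

Valid decompositions (|xy| ≤ p, |y| ≥ 1):
  • x='', y='a', z='abb'
  • x='a', y='a', z='bb'
  • x='', y='aa', z='bb'

Total count: 3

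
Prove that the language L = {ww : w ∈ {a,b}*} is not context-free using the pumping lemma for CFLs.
Assume for contradiction that L is context-free, and let p ≥ 1 be the pumping length given by the pumping lemma for CFLs.
Choose s = a^p b^p a^p b^p. Then s ∈ L (take w = a^p b^p) and |s| = 4p ≥ p.
By the CFL pumping lemma, s = uvxyz for some u, v, x, y, z with |vxy| ≤ p, |vy| ≥ 1, and uv^i xy^i z ∈ L for every i ≥ 0.

Write s as four blocks A₁ B₁ A₂ B₂ with A₁ = A₂ = a^p and B₁ = B₂ = b^p. Since |vxy| ≤ p, the window vxy lies inside at most two adjacent blocks. Take i = 0 and let t = uxz, so |t| = 4p − |vy| with 1 ≤ |vy| ≤ p. If |t| is odd, t ∉ L immediately, so assume |vy| is even (hence |vy| ≥ 2) and |t|/2 = 2p − |vy|/2, which satisfies p ≤ |t|/2 ≤ 2p − 1.

Case 1 (vxy inside A₁B₁): t = a^(p−j) b^(p−l) a^p b^p with j + l = |vy|. The second half of t has length < 2p, so it is a suffix of the trailing a^p b^p and ends in b; the first half is a^(p−j) b^(p−l) a^((j+l)/2), which ends in a because (j+l)/2 ≥ 1. The halves differ, so t ∉ L.

Case 2 (vxy inside B₁A₂, straddling the middle): t = a^p b^(p−j) a^(p−l) b^p with j + l = |vy|. If t = ww, then w is a prefix of t of length ≥ p, so w begins with a^p; and w is a suffix of t of length ≥ p, so w ends with b^p. That forces |w| ≥ 2p, contradicting |w| = |t|/2 ≤ 2p − 1. So t ∉ L.

Case 3 (vxy inside A₂B₂): t = a^p b^p a^(p−j) b^(p−l) with j + l = |vy|. The first half of t is a prefix of a^p b^p, so it begins with a; the second half is b^((j+l)/2) a^(p−j) b^(p−l), which begins with b. The halves differ, so t ∉ L.

In every case uv⁰xy⁰z = uxz ∉ L.

This contradicts the CFL pumping lemma, which requires uv^i xy^i z ∈ L for all i ≥ 0.
Hence L = {ww : w ∈ {a,b}*} is not context-free. ∎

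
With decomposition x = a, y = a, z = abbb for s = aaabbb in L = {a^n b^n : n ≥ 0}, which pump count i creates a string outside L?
i = 2

xy²z = a · aa · abbb = aaaabbb; aaaabbb has 4 a's and 3 b's; 4 ≠ 3, so it is not in L.
(Other choices also work, e.g. i = 0, 3; only i = 1 is guaranteed to stay in L since xy¹z = s.)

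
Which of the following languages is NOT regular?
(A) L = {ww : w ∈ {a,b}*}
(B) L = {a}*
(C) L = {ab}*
(A) {ww : w ∈ {a,b}*}

(A) L = {ww : w ∈ {a,b}*} is NOT regular.

The pumping lemma can be used to prove this:
After pumping, the two halves no longer match

The other languages are regular because they can be recognized by finite automata.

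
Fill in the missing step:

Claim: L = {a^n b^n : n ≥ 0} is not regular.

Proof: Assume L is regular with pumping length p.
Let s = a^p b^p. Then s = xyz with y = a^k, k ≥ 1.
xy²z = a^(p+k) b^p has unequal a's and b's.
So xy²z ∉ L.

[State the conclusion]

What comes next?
This contradicts the pumping lemma for regular languages,
which guarantees xy^i z ∈ L for all i ≥ 0.

Since our assumption that L is regular leads to a contradiction,
we conclude that L = {a^n b^n : n ≥ 0} is NOT regular. ∎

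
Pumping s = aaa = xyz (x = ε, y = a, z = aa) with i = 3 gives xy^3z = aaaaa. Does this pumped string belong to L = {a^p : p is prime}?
Yes

xy³z = ε · aaa · aa = aaaaa.
aaaaa has length 5, which is prime, so it is in L.
(A single pumped string landing in L is not a contradiction by itself; a non-regularity proof needs some i for which xy^i z ∉ L, for every admissible decomposition.)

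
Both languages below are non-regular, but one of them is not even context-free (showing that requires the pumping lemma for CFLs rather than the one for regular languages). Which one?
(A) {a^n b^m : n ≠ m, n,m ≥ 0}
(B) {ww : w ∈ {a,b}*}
(B) {ww : w ∈ {a,b}*}

(B) {ww : w ∈ {a,b}*} requires the CFL pumping lemma.

- {a^n b^m : n ≠ m, n,m ≥ 0} is context-free (but not regular)
  • Can be shown non-regular with the regular pumping lemma
  • After pumping a's, we can make n = m

- {ww : w ∈ {a,b}*} is NOT context-free
  • Requires the CFL pumping lemma to prove
  • Even a PDA cannot compare two arbitrary halves symbol by symbol; CFL pumping on a^p b^p a^p b^p fails

The CFL pumping lemma is "stronger" in that it can prove non-membership
in the larger class of context-free languages.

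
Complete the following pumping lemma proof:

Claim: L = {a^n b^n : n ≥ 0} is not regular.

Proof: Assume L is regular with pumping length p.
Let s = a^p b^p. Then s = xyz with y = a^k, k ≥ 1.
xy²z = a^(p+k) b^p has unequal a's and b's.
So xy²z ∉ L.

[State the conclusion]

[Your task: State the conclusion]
This contradicts the pumping lemma for regular languages,
which guarantees xy^i z ∈ L for all i ≥ 0.

Since our assumption that L is regular leads to a contradiction,
we conclude that L = {a^n b^n : n ≥ 0} is NOT regular. ∎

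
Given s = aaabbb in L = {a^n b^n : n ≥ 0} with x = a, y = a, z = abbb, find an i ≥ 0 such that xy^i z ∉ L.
i = 0

xy⁰z = a · ε · abbb = aabbb; aabbb has 2 a's and 3 b's; 2 ≠ 3, so it is not in L.
(Other choices also work, e.g. i = 2, 3; only i = 1 is guaranteed to stay in L since xy¹z = s.)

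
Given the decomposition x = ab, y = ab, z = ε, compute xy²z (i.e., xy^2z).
ababab

Given x = 'ab', y = 'ab', z = '' and i = 2:

xy^2z = x + y·y·...·y (2 times) + z
       = 'ab' + 'ab'^2 + ''
       = 'ab' + 'abab' + ''
       = 'ababab'

The pumped string is 'ababab' with length 6.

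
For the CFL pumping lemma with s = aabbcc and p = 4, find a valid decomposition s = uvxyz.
u='a', v='a', x='bb', y='c', z='c'

For s = aabbcc with pumping length p = 4:

One valid decomposition:
- u = 'a'
- v = 'a'
- x = 'bb'
- y = 'c'
- z = 'c'

Verification:
- uvxyz = 'a' + 'a' + 'bb' + 'c' + 'c' = aabbcc ✓
- |vxy| = |'abbc'| = 4 ≤ 4 ✓
- |vy| = |'ac'| = 2 > 0 ✓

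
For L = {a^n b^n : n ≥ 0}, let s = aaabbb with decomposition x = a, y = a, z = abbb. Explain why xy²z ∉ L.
xy²z = aaaabbb ∉ L

Pumping with i = 2 replaces y = a by y² = aa:
- Original: s = xyz = aaabbb; aaabbb = a^3 b^3 has equal counts (3 = 3), so it is in L
- Pumped: xy²z = a · aa · abbb = aaaabbb
- aaaabbb has 4 a's and 3 b's; 4 ≠ 3, so it is not in L

The pumping lemma would require xy²z ∈ L, so this decomposition yields a contradiction.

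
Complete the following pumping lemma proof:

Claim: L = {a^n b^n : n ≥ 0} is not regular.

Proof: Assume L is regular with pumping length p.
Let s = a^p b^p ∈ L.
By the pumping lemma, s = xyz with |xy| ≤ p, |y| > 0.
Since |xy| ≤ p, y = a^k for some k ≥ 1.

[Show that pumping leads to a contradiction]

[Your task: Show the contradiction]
Consider xy²z = a^(p+k) b^p.

Since k ≥ 1, we have p + k > p.
So xy²z has more a's than b's: (p+k) a's vs p b's.
This means xy²z ∉ L because a^n b^n requires equal counts.

This contradicts the pumping lemma which states xy²z ∈ L.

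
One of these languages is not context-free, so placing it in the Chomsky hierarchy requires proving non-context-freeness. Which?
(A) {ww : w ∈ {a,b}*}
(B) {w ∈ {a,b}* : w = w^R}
(A) {ww : w ∈ {a,b}*}

(A) {ww : w ∈ {a,b}*} requires the CFL pumping lemma.

- {w ∈ {a,b}* : w = w^R} is context-free (but not regular)
  • Can be shown non-regular with the regular pumping lemma
  • After pumping, the string is no longer symmetric

- {ww : w ∈ {a,b}*} is NOT context-free
  • Requires the CFL pumping lemma to prove
  • Even a PDA cannot compare two arbitrary halves symbol by symbol; CFL pumping on a^p b^p a^p b^p fails

The CFL pumping lemma is "stronger" in that it can prove non-membership
in the larger class of context-free languages.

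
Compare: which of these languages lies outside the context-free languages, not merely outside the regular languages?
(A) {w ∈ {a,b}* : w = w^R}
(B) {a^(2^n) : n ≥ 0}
(B) {a^(2^n) : n ≥ 0}

(B) {a^(2^n) : n ≥ 0} requires the CFL pumping lemma.

- {w ∈ {a,b}* : w = w^R} is context-free (but not regular)
  • Can be shown non-regular with the regular pumping lemma
  • After pumping, the string is no longer symmetric

- {a^(2^n) : n ≥ 0} is NOT context-free
  • Requires the CFL pumping lemma to prove
  • Gaps between powers of 2 grow exponentially

The CFL pumping lemma is "stronger" in that it can prove non-membership
in the larger class of context-free languages.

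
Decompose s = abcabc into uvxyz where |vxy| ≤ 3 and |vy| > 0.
u='ab', v='c', x='a', y='b', z='c'

For s = abcabc with pumping length p = 3:

One valid decomposition:
- u = 'ab'
- v = 'c'
- x = 'a'
- y = 'b'
- z = 'c'

Verification:
- uvxyz = 'ab' + 'c' + 'a' + 'b' + 'c' = abcabc ✓
- |vxy| = |'cab'| = 3 ≤ 3 ✓
- |vy| = |'cb'| = 2 > 0 ✓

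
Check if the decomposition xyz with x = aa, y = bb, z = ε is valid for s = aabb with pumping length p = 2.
Violated: |xy| ≤ p

The decomposition x = aa, y = bb, z = ε for s = aabb with p = 2
violates the constraint: |xy| ≤ p

|xy| = |aabb| = 4 > 2 = p. The decomposition puts too many characters in xy.

Pumping lemma constraints:
1. xyz = s (decomposition is valid)
2. |xy| ≤ p
3. |y| > 0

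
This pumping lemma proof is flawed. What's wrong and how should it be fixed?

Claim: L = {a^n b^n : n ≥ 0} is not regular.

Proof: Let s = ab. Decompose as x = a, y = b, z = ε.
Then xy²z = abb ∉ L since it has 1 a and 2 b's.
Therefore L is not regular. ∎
Error: The string s = ab might be shorter than the pumping length p.

Correction: Choose s = a^p b^p to ensure |s| ≥ p. Also, the decomposition is wrong: with |xy| ≤ p, y cannot include b's when s starts with p a's.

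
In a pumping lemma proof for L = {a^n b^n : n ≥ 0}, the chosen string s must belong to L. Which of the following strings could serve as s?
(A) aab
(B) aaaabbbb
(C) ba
(B) aaaabbbb

The pumping lemma is applied to a string s that lies in L, so first check membership of each option:
- (A) aab has 2 a's and 1 b's; 2 ≠ 1, so it is not in L ✗
- (B) aaaabbbb = a^4 b^4 has equal counts (4 = 4), so it is in L ✓
- (C) ba has an a after a b, so it is not of the form a^n b^n and is not in L ✗

Only (B) aaaabbbb is in L, so it is the only candidate that could play the role of s.
(In a complete proof one picks s in terms of the pumping length p so that |s| ≥ p is guaranteed; a fixed string like aaaabbbb illustrates the shape of such an s.)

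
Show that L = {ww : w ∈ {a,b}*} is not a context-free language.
Assume for contradiction that L is context-free, and let p ≥ 1 be the pumping length given by the pumping lemma for CFLs.
Choose s = a^p b^p a^p b^p. Then s ∈ L (take w = a^p b^p) and |s| = 4p ≥ p.
By the CFL pumping lemma, s = uvxyz for some u, v, x, y, z with |vxy| ≤ p, |vy| ≥ 1, and uv^i xy^i z ∈ L for every i ≥ 0.

Write s as four blocks A₁ B₁ A₂ B₂ with A₁ = A₂ = a^p and B₁ = B₂ = b^p. Since |vxy| ≤ p, the window vxy lies inside at most two adjacent blocks. Take i = 0 and let t = uxz, so |t| = 4p − |vy| with 1 ≤ |vy| ≤ p. If |t| is odd, t ∉ L immediately, so assume |vy| is even (hence |vy| ≥ 2) and |t|/2 = 2p − |vy|/2, which satisfies p ≤ |t|/2 ≤ 2p − 1.

Case 1 (vxy inside A₁B₁): t = a^(p−j) b^(p−l) a^p b^p with j + l = |vy|. The second half of t has length < 2p, so it is a suffix of the trailing a^p b^p and ends in b; the first half is a^(p−j) b^(p−l) a^((j+l)/2), which ends in a because (j+l)/2 ≥ 1. The halves differ, so t ∉ L.

Case 2 (vxy inside B₁A₂, straddling the middle): t = a^p b^(p−j) a^(p−l) b^p with j + l = |vy|. If t = ww, then w is a prefix of t of length ≥ p, so w begins with a^p; and w is a suffix of t of length ≥ p, so w ends with b^p. That forces |w| ≥ 2p, contradicting |w| = |t|/2 ≤ 2p − 1. So t ∉ L.

Case 3 (vxy inside A₂B₂): t = a^p b^p a^(p−j) b^(p−l) with j + l = |vy|. The first half of t is a prefix of a^p b^p, so it begins with a; the second half is b^((j+l)/2) a^(p−j) b^(p−l), which begins with b. The halves differ, so t ∉ L.

In every case uv⁰xy⁰z = uxz ∉ L.

This contradicts the CFL pumping lemma, which requires uv^i xy^i z ∈ L for all i ≥ 0.
Hence L = {ww : w ∈ {a,b}*} is not context-free. ∎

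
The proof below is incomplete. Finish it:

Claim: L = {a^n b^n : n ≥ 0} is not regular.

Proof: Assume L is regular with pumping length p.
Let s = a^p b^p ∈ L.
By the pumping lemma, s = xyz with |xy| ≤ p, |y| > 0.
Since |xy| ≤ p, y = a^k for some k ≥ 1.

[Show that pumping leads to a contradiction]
Consider xy²z = a^(p+k) b^p.

Since k ≥ 1, we have p + k > p.
So xy²z has more a's than b's: (p+k) a's vs p b's.
This means xy²z ∉ L because a^n b^n requires equal counts.

This contradicts the pumping lemma which states xy²z ∈ L.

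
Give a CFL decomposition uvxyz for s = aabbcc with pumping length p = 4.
u='a', v='a', x='bb', y='c', z='c'

For s = aabbcc with pumping length p = 4:

One valid decomposition:
- u = 'a'
- v = 'a'
- x = 'bb'
- y = 'c'
- z = 'c'

Verification:
- uvxyz = 'a' + 'a' + 'bb' + 'c' + 'c' = aabbcc ✓
- |vxy| = |'abbc'| = 4 ≤ 4 ✓
- |vy| = |'ac'| = 2 > 0 ✓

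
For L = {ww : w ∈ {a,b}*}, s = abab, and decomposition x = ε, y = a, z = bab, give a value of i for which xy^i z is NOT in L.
i = 2

xy²z = ε · aa · bab = aabab; aabab has odd length 5, so it cannot be written as ww and is not in L.
(Other choices also work, e.g. i = 0, 3; only i = 1 is guaranteed to stay in L since xy¹z = s.)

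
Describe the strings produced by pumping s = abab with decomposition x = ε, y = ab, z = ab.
{xy^i z : i ≥ 0} = {(ab)^(i+1) : i ≥ 0} = {ab, abab, ababab, ...}

With x = ε, y = ab, z = ab: Pumping 'ab' gives strings of alternating a's and b's.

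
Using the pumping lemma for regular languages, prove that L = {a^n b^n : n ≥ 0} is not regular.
Assume for contradiction that L is regular, and let p ≥ 1 be the pumping length given by the pumping lemma.
Choose s = a^p b^p. Then s ∈ L and |s| = 2p ≥ p.
By the pumping lemma, s = xyz for some x, y, z with |xy| ≤ p, |y| ≥ 1, and xy^i z ∈ L for every i ≥ 0.
Since |xy| ≤ p and the first p symbols of s are all a's, we must have y = a^k for some k with 1 ≤ k ≤ p.

Take i = 3: xy³z = a^(p + 2k) b^p.
This string has p + 2k a's but p b's, and p + 2k > p because k ≥ 1. So xy³z ∉ L.

This contradicts the pumping lemma, which requires xy^i z ∈ L for all i ≥ 0.
Hence L = {a^n b^n : n ≥ 0} is not regular. ∎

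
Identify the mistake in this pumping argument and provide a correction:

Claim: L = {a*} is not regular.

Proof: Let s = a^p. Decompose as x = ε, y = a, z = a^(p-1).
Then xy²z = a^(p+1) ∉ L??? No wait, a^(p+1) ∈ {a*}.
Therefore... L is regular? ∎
Error: The proof attempts to show a*  is not regular, but a* IS regular!

Correction: a* is a regular language (recognized by a simple DFA with one accepting state and self-loop on 'a'). The pumping lemma can only prove non-regularity, not regularity. For regular languages, pumping always works.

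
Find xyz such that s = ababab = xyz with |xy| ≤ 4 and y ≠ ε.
x = 'a', y = 'b', z = 'abab'

For s = ababab and p = 4, one valid decomposition is:
- x = 'a' (length 1)
- y = 'b' (length 1)
- z = 'abab' (length 4)

Verification:
- xyz = 'a' + 'b' + 'abab' = ababab ✓
- |xy| = 2 ≤ 4 ✓
- |y| = 1 > 0 ✓

All pumping lemma constraints are satisfied.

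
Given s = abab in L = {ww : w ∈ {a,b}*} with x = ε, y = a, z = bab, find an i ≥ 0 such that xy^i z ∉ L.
i = 0

xy⁰z = ε · ε · bab = bab; bab has odd length 3, so it cannot be written as ww and is not in L.
(Other choices also work, e.g. i = 2, 3; only i = 1 is guaranteed to stay in L since xy¹z = s.)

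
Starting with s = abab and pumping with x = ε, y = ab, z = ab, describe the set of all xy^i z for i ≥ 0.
{xy^i z : i ≥ 0} = {(ab)^(i+1) : i ≥ 0} = {ab, abab, ababab, ...}

With x = ε, y = ab, z = ab: Pumping 'ab' gives strings of alternating a's and b's.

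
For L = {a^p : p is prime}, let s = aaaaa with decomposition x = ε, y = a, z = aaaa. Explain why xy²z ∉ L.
xy²z = aaaaaa ∉ L

Pumping with i = 2 replaces y = a by y² = aa:
- Original: s = xyz = aaaaa; aaaaa has length 5, which is prime, so it is in L
- Pumped: xy²z = ε · aa · aaaa = aaaaaa
- aaaaaa has length 6 = 2 × 3, which is not prime, so it is not in L

The pumping lemma would require xy²z ∈ L, so this decomposition yields a contradiction.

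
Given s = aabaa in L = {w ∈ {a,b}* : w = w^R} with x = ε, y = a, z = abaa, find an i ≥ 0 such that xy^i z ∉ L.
i = 0

xy⁰z = ε · ε · abaa = abaa; abaa reversed is aaba ≠ abaa, so it is not a palindrome and is not in L.
(Other choices also work, e.g. i = 2, 3; only i = 1 is guaranteed to stay in L since xy¹z = s.)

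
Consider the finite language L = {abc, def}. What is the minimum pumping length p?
p = 4

For a finite language L, the pumping lemma holds vacuously if p > max|s| for s ∈ L.

The longest string in L = {abc, def} has length 3.
If p = 4, then no string s ∈ L has |s| ≥ p, so the condition is vacuously true.

The minimum pumping length is p = 4.

Why no smaller p works: for any p ≤ 3, the longest string s ∈ L has |s| = 3 ≥ p, so it would
have to be pumpable; but pumping up (i = 2, 3, ...) produces ever longer strings, which cannot all lie in the
finite language L. So the pumping property fails for every p ≤ 3.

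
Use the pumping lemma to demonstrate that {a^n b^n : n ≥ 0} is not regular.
Assume for contradiction that L is regular, and let p ≥ 1 be the pumping length given by the pumping lemma.
Choose s = a^p b^p. Then s ∈ L and |s| = 2p ≥ p.
By the pumping lemma, s = xyz for some x, y, z with |xy| ≤ p, |y| ≥ 1, and xy^i z ∈ L for every i ≥ 0.
Since |xy| ≤ p and the first p symbols of s are all a's, we must have y = a^k for some k with 1 ≤ k ≤ p.

Take i = 3: xy³z = a^(p + 2k) b^p.
This string has p + 2k a's but p b's, and p + 2k > p because k ≥ 1. So xy³z ∉ L.

This contradicts the pumping lemma, which requires xy^i z ∈ L for all i ≥ 0.
Hence L = {a^n b^n : n ≥ 0} is not regular. ∎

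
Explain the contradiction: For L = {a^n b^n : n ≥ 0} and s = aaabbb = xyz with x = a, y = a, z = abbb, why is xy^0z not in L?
xy⁰z = aabbb ∉ L

Pumping with i = 0 replaces y = a by y⁰ = ε:
- Original: s = xyz = aaabbb; aaabbb = a^3 b^3 has equal counts (3 = 3), so it is in L
- Pumped: xy⁰z = a · ε · abbb = aabbb
- aabbb has 2 a's and 3 b's; 2 ≠ 3, so it is not in L

The pumping lemma would require xy⁰z ∈ L, so this decomposition yields a contradiction.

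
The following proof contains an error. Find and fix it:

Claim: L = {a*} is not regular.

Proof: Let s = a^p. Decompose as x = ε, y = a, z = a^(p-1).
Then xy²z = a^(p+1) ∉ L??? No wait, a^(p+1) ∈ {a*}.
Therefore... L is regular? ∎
Error: The proof attempts to show a*  is not regular, but a* IS regular!

Correction: a* is a regular language (recognized by a simple DFA with one accepting state and self-loop on 'a'). The pumping lemma can only prove non-regularity, not regularity. For regular languages, pumping always works.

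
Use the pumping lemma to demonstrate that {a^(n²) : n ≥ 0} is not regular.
Assume for contradiction that L is regular, and let p ≥ 1 be the pumping length given by the pumping lemma.
Choose s = a^(p²). Then s ∈ L and |s| = p² ≥ p.
By the pumping lemma, s = xyz for some x, y, z with |xy| ≤ p, |y| ≥ 1, and xy^i z ∈ L for every i ≥ 0.
Here y = a^k for some k with 1 ≤ k ≤ |xy| ≤ p.

Take i = 2: |xy²z| = p² + k.
Now p² < p² + k ≤ p² + p < p² + 2p + 1 = (p + 1)².
So |xy²z| lies strictly between the consecutive squares p² and (p + 1)², hence is not a perfect square, and xy²z ∉ L.

This contradicts the pumping lemma, which requires xy^i z ∈ L for all i ≥ 0.
Hence L = {a^(n²) : n ≥ 0} is not regular. ∎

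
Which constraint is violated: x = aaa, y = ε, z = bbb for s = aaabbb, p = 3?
Violated: |y| > 0

The decomposition x = aaa, y = ε, z = bbb for s = aaabbb with p = 3
violates the constraint: |y| > 0

|y| = 0, but the pumping lemma requires |y| > 0 (y must be non-empty).

Pumping lemma constraints:
1. xyz = s (decomposition is valid)
2. |xy| ≤ p
3. |y| > 0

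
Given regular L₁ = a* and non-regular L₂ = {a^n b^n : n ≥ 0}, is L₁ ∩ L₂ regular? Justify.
Yes — L₁ ∩ L₂ is regular.

A string of a* contains no b's, and the only string of {a^n b^n} with no b's is ε (n = 0). So L₁ ∩ L₂ = {ε}, a finite language, which is regular.

Note that the bare facts "L₁ regular, L₂ non-regular" do not settle the question by themselves: the closure of regular languages under ∪, ∩, complement and difference applies only when BOTH operands are regular. With a non-regular operand the result can come out regular or non-regular depending on the specific languages, so one has to work out L₁ ∩ L₂ for this particular pair, as above.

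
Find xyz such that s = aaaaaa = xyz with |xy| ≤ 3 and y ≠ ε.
x = '', y = 'aaa', z = 'aaa'

For s = aaaaaa and p = 3, one valid decomposition is:
- x = '' (length 0)
- y = 'aaa' (length 3)
- z = 'aaa' (length 3)

Verification:
- xyz = '' + 'aaa' + 'aaa' = aaaaaa ✓
- |xy| = 3 ≤ 3 ✓
- |y| = 3 > 0 ✓

All pumping lemma constraints are satisfied.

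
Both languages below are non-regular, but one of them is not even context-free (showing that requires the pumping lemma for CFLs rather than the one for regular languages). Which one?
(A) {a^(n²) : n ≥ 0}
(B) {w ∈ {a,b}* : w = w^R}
(A) {a^(n²) : n ≥ 0}

(A) {a^(n²) : n ≥ 0} requires the CFL pumping lemma.

- {w ∈ {a,b}* : w = w^R} is context-free (but not regular)
  • Can be shown non-regular with the regular pumping lemma
  • After pumping, the string is no longer symmetric

- {a^(n²) : n ≥ 0} is NOT context-free
  • Requires the CFL pumping lemma to prove
  • Gaps between squares grow unboundedly

The CFL pumping lemma is "stronger" in that it can prove non-membership
in the larger class of context-free languages.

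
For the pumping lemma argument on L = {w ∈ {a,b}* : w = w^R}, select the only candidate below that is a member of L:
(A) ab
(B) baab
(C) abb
(B) baab

The pumping lemma is applied to a string s that lies in L, so first check membership of each option:
- (A) ab reversed is ba ≠ ab, so it is not a palindrome and is not in L ✗
- (B) baab reversed is baab, the same string, so it is a palindrome and is in L ✓
- (C) abb reversed is bba ≠ abb, so it is not a palindrome and is not in L ✗

Only (B) baab is in L, so it is the only candidate that could play the role of s.
(In a complete proof one picks s in terms of the pumping length p so that |s| ≥ p is guaranteed; a fixed string like baab illustrates the shape of such an s.)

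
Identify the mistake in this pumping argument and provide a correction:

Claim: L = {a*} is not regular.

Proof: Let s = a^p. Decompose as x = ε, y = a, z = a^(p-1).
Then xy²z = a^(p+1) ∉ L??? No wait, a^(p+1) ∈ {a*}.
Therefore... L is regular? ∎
Error: The proof attempts to show a*  is not regular, but a* IS regular!

Correction: a* is a regular language (recognized by a simple DFA with one accepting state and self-loop on 'a'). The pumping lemma can only prove non-regularity, not regularity. For regular languages, pumping always works.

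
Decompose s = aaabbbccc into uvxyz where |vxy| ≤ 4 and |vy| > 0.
u='aa', v='a', x='bb', y='b', z='ccc'

For s = aaabbbccc with pumping length p = 4:

One valid decomposition:
- u = 'aa'
- v = 'a'
- x = 'bb'
- y = 'b'
- z = 'ccc'

Verification:
- uvxyz = 'aa' + 'a' + 'bb' + 'b' + 'ccc' = aaabbbccc ✓
- |vxy| = |'abbb'| = 4 ≤ 4 ✓
- |vy| = |'ab'| = 2 > 0 ✓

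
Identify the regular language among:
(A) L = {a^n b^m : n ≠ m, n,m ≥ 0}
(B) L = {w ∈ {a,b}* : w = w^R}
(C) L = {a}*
(C) {a}*

(C) L = {a}* is regular.

This can be recognized by a finite automaton (DFA/NFA).
Regular expressions like {a}* define regular languages.

The other choices are not regular:
- {a^n b^m : n ≠ m, n,m ≥ 0}: After pumping a's, we can make n = m
- {w ∈ {a,b}* : w = w^R}: After pumping, the string is no longer symmetric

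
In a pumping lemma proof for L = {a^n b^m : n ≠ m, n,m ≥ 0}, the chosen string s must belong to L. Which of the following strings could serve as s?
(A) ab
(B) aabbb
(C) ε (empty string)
(B) aabbb

The pumping lemma is applied to a string s that lies in L, so first check membership of each option:
- (A) ab = a^1 b^1 has n = m = 1, so it is not in L ✗
- (B) aabbb = a^2 b^3 with 2 ≠ 3, so it is in L ✓
- (C) ε = a^0 b^0 has n = m = 0, so it is not in L ✗

Only (B) aabbb is in L, so it is the only candidate that could play the role of s.
(In a complete proof one picks s in terms of the pumping length p so that |s| ≥ p is guaranteed; a fixed string like aabbb illustrates the shape of such an s.)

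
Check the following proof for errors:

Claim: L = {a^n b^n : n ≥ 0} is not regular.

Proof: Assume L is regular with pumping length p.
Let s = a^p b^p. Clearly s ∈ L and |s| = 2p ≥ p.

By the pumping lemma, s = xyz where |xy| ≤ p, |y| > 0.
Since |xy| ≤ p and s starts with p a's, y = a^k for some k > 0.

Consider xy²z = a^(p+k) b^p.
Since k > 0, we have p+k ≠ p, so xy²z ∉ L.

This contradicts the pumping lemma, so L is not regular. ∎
The proof is correct.

This proof is valid because:
1. The string s = a^p b^p is correctly in L
2. The decomposition analysis is correct: y must consist only of a's
3. The contradiction is valid: pumping increases a's but not b's
4. The conclusion follows logically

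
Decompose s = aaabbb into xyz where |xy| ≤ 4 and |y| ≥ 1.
x = 'a', y = 'aab', z = 'bb'

For s = aaabbb and p = 4, one valid decomposition is:
- x = 'a' (length 1)
- y = 'aab' (length 3)
- z = 'bb' (length 2)

Verification:
- xyz = 'a' + 'aab' + 'bb' = aaabbb ✓
- |xy| = 4 ≤ 4 ✓
- |y| = 3 > 0 ✓

All pumping lemma constraints are satisfied.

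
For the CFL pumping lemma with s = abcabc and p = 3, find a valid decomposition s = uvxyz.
u='ab', v='c', x='a', y='b', z='c'

For s = abcabc with pumping length p = 3:

One valid decomposition:
- u = 'ab'
- v = 'c'
- x = 'a'
- y = 'b'
- z = 'c'

Verification:
- uvxyz = 'ab' + 'c' + 'a' + 'b' + 'c' = abcabc ✓
- |vxy| = |'cab'| = 3 ≤ 3 ✓
- |vy| = |'cb'| = 2 > 0 ✓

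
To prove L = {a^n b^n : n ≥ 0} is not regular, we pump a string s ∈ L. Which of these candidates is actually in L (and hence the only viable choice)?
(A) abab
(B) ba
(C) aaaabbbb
(C) aaaabbbb

The pumping lemma is applied to a string s that lies in L, so first check membership of each option:
- (A) abab has an a after a b, so it is not of the form a^n b^n and is not in L ✗
- (B) ba has an a after a b, so it is not of the form a^n b^n and is not in L ✗
- (C) aaaabbbb = a^4 b^4 has equal counts (4 = 4), so it is in L ✓

Only (C) aaaabbbb is in L, so it is the only candidate that could play the role of s.
(In a complete proof one picks s in terms of the pumping length p so that |s| ≥ p is guaranteed; a fixed string like aaaabbbb illustrates the shape of such an s.)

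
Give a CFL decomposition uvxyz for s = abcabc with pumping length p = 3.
u='ab', v='c', x='a', y='b', z='c'

For s = abcabc with pumping length p = 3:

One valid decomposition:
- u = 'ab'
- v = 'c'
- x = 'a'
- y = 'b'
- z = 'c'

Verification:
- uvxyz = 'ab' + 'c' + 'a' + 'b' + 'c' = abcabc ✓
- |vxy| = |'cab'| = 3 ≤ 3 ✓
- |vy| = |'cb'| = 2 > 0 ✓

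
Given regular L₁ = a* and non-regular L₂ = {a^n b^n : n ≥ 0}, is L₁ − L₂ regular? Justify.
Yes — L₁ − L₂ is regular.

The only string of a* that lies in {a^n b^n} is ε, so L₁ − L₂ = a* − {ε} = a⁺ = aa*, which is regular.

Note that the bare facts "L₁ regular, L₂ non-regular" do not settle the question by themselves: the closure of regular languages under ∪, ∩, complement and difference applies only when BOTH operands are regular. With a non-regular operand the result can come out regular or non-regular depending on the specific languages, so one has to work out L₁ − L₂ for this particular pair, as above.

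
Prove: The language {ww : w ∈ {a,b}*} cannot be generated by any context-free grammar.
Assume for contradiction that L is context-free, and let p ≥ 1 be the pumping length given by the pumping lemma for CFLs.
Choose s = a^p b^p a^p b^p. Then s ∈ L (take w = a^p b^p) and |s| = 4p ≥ p.
By the CFL pumping lemma, s = uvxyz for some u, v, x, y, z with |vxy| ≤ p, |vy| ≥ 1, and uv^i xy^i z ∈ L for every i ≥ 0.

Write s as four blocks A₁ B₁ A₂ B₂ with A₁ = A₂ = a^p and B₁ = B₂ = b^p. Since |vxy| ≤ p, the window vxy lies inside at most two adjacent blocks. Take i = 0 and let t = uxz, so |t| = 4p − |vy| with 1 ≤ |vy| ≤ p. If |t| is odd, t ∉ L immediately, so assume |vy| is even (hence |vy| ≥ 2) and |t|/2 = 2p − |vy|/2, which satisfies p ≤ |t|/2 ≤ 2p − 1.

Case 1 (vxy inside A₁B₁): t = a^(p−j) b^(p−l) a^p b^p with j + l = |vy|. The second half of t has length < 2p, so it is a suffix of the trailing a^p b^p and ends in b; the first half is a^(p−j) b^(p−l) a^((j+l)/2), which ends in a because (j+l)/2 ≥ 1. The halves differ, so t ∉ L.

Case 2 (vxy inside B₁A₂, straddling the middle): t = a^p b^(p−j) a^(p−l) b^p with j + l = |vy|. If t = ww, then w is a prefix of t of length ≥ p, so w begins with a^p; and w is a suffix of t of length ≥ p, so w ends with b^p. That forces |w| ≥ 2p, contradicting |w| = |t|/2 ≤ 2p − 1. So t ∉ L.

Case 3 (vxy inside A₂B₂): t = a^p b^p a^(p−j) b^(p−l) with j + l = |vy|. The first half of t is a prefix of a^p b^p, so it begins with a; the second half is b^((j+l)/2) a^(p−j) b^(p−l), which begins with b. The halves differ, so t ∉ L.

In every case uv⁰xy⁰z = uxz ∉ L.

This contradicts the CFL pumping lemma, which requires uv^i xy^i z ∈ L for all i ≥ 0.
Hence L = {ww : w ∈ {a,b}*} is not context-free. ∎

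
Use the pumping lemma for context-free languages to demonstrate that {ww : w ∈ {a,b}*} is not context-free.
Assume for contradiction that L is context-free, and let p ≥ 1 be the pumping length given by the pumping lemma for CFLs.
Choose s = a^p b^p a^p b^p. Then s ∈ L (take w = a^p b^p) and |s| = 4p ≥ p.
By the CFL pumping lemma, s = uvxyz for some u, v, x, y, z with |vxy| ≤ p, |vy| ≥ 1, and uv^i xy^i z ∈ L for every i ≥ 0.

Write s as four blocks A₁ B₁ A₂ B₂ with A₁ = A₂ = a^p and B₁ = B₂ = b^p. Since |vxy| ≤ p, the window vxy lies inside at most two adjacent blocks. Take i = 0 and let t = uxz, so |t| = 4p − |vy| with 1 ≤ |vy| ≤ p. If |t| is odd, t ∉ L immediately, so assume |vy| is even (hence |vy| ≥ 2) and |t|/2 = 2p − |vy|/2, which satisfies p ≤ |t|/2 ≤ 2p − 1.

Case 1 (vxy inside A₁B₁): t = a^(p−j) b^(p−l) a^p b^p with j + l = |vy|. The second half of t has length < 2p, so it is a suffix of the trailing a^p b^p and ends in b; the first half is a^(p−j) b^(p−l) a^((j+l)/2), which ends in a because (j+l)/2 ≥ 1. The halves differ, so t ∉ L.

Case 2 (vxy inside B₁A₂, straddling the middle): t = a^p b^(p−j) a^(p−l) b^p with j + l = |vy|. If t = ww, then w is a prefix of t of length ≥ p, so w begins with a^p; and w is a suffix of t of length ≥ p, so w ends with b^p. That forces |w| ≥ 2p, contradicting |w| = |t|/2 ≤ 2p − 1. So t ∉ L.

Case 3 (vxy inside A₂B₂): t = a^p b^p a^(p−j) b^(p−l) with j + l = |vy|. The first half of t is a prefix of a^p b^p, so it begins with a; the second half is b^((j+l)/2) a^(p−j) b^(p−l), which begins with b. The halves differ, so t ∉ L.

In every case uv⁰xy⁰z = uxz ∉ L.

This contradicts the CFL pumping lemma, which requires uv^i xy^i z ∈ L for all i ≥ 0.
Hence L = {ww : w ∈ {a,b}*} is not context-free. ∎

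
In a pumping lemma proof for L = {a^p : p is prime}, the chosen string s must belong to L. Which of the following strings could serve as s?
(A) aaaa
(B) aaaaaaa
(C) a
(B) aaaaaaa

The pumping lemma is applied to a string s that lies in L, so first check membership of each option:
- (A) aaaa has length 4 = 2 × 2, which is not prime, so it is not in L ✗
- (B) aaaaaaa has length 7, which is prime, so it is in L ✓
- (C) a has length 1, which is not prime, so it is not in L ✗

Only (B) aaaaaaa is in L, so it is the only candidate that could play the role of s.
(In a complete proof one picks s in terms of the pumping length p so that |s| ≥ p is guaranteed; a fixed string like aaaaaaa illustrates the shape of such an s.)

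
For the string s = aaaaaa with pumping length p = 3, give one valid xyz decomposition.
x = 'a', y = 'a', z = 'aaaa'

For s = aaaaaa and p = 3, one valid decomposition is:
- x = 'a' (length 1)
- y = 'a' (length 1)
- z = 'aaaa' (length 4)

Verification:
- xyz = 'a' + 'a' + 'aaaa' = aaaaaa ✓
- |xy| = 2 ≤ 3 ✓
- |y| = 1 > 0 ✓

All pumping lemma constraints are satisfied.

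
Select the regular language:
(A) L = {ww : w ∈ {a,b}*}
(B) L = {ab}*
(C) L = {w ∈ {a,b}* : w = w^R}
(B) {ab}*

(B) L = {ab}* is regular.

This can be recognized by a finite automaton (DFA/NFA).
Regular expressions like {ab}* define regular languages.

The other choices are not regular:
- {w ∈ {a,b}* : w = w^R}: After pumping, the string is no longer symmetric
- {ww : w ∈ {a,b}*}: After pumping, the two halves no longer match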